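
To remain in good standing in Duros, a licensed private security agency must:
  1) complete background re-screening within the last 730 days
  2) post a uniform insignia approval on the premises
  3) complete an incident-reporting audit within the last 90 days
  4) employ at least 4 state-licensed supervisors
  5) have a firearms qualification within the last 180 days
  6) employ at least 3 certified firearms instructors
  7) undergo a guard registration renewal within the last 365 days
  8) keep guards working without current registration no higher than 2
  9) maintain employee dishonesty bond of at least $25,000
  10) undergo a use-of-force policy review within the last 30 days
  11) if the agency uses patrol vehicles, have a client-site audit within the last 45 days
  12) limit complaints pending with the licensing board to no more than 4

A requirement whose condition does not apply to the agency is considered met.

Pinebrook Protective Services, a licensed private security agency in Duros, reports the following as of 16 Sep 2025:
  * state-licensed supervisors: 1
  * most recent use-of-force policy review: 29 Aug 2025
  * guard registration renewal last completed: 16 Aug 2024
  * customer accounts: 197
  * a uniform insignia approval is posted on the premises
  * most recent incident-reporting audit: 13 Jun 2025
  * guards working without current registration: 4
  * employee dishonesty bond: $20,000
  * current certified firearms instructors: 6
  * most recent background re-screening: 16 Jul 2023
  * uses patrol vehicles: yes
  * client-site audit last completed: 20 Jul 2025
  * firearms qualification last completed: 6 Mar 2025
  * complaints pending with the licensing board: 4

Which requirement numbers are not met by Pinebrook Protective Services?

1. background re-screening 793 days ago vs limit 730 → not met
2. uniform insignia approval present → met
3. incident-reporting audit 95 days ago vs limit 90 → not met
4. state-licensed supervisors 1 < 4 → not met
5. firearms qualification 194 days ago vs limit 180 → not met
6. certified firearms instructors 6 ≥ 3 → met
7. guard registration renewal 396 days ago vs limit 365 → not met
8. guards working without current registration 4 > 2 → not met
9. employee dishonesty bond $20,000 < $25,000 → not met
10. use-of-force policy review 18 days ago vs limit 30 → met
11. condition 'uses patrol vehicles' holds; client-site audit 58 days ago vs limit 45 → not met
12. complaints pending with the licensing board 4 ≤ 4 → met
Not met: 1, 3, 4, 5, 7, 8, 9, 11

1, 3, 4, 5, 7, 8, 9, 11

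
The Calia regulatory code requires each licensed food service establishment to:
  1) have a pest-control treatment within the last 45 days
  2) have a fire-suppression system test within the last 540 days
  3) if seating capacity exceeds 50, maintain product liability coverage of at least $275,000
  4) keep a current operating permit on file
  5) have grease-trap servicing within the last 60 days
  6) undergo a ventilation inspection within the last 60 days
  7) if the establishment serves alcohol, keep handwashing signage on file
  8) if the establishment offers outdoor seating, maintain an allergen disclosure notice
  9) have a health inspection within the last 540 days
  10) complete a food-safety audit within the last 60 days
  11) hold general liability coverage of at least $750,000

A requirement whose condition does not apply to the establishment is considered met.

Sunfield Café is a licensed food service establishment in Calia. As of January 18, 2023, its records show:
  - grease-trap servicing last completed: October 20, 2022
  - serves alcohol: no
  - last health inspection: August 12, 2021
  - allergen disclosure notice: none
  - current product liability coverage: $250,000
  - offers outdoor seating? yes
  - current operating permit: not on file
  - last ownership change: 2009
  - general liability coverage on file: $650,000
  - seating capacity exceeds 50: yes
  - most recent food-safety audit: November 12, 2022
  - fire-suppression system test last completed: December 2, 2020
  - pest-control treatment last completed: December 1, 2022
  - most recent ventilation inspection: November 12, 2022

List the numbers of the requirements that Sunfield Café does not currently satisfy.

1. pest-control treatment 48 days ago vs limit 45 → not met
2. fire-suppression system test 777 days ago vs limit 540 → not met
3. condition 'seating capacity exceeds 50' holds; product liability coverage $250,000 < $275,000 → not met
4. current operating permit absent → not met
5. grease-trap servicing 90 days ago vs limit 60 → not met
6. ventilation inspection 67 days ago vs limit 60 → not met
7. condition 'serves alcohol' does not hold → requirement n/a → met
8. condition 'offers outdoor seating' holds; allergen disclosure notice absent → not met
9. health inspection 524 days ago vs limit 540 → met
10. food-safety audit 67 days ago vs limit 60 → not met
11. general liability coverage $650,000 < $750,000 → not met
Not met: 1, 2, 3, 4, 5, 6, 8, 10, 11

1, 2, 3, 4, 5, 6, 8, 10, 11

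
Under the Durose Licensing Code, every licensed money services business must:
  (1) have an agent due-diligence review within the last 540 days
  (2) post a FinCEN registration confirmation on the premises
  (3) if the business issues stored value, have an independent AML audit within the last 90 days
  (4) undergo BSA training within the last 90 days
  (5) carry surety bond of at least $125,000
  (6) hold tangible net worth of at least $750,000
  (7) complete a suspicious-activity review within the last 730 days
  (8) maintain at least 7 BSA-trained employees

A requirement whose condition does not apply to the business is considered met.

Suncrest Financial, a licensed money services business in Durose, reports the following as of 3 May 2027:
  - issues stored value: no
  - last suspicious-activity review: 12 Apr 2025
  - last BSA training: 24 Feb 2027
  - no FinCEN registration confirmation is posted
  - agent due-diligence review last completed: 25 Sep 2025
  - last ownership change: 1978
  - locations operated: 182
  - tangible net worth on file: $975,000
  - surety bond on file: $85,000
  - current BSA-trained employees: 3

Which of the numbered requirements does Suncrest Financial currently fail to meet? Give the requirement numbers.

1, 2, 5, 7, 8

1. agent due-diligence review 585 days ago vs limit 540 → not met
2. FinCEN registration confirmation absent → not met
3. condition 'issues stored value' does not hold → requirement n/a → met
4. BSA training 68 days ago vs limit 90 → met
5. surety bond $85,000 < $125,000 → not met
6. tangible net worth $975,000 ≥ $750,000 → met
7. suspicious-activity review 751 days ago vs limit 730 → not met
8. BSA-trained employees 3 < 7 → not met
Not met: 1, 2, 5, 7, 8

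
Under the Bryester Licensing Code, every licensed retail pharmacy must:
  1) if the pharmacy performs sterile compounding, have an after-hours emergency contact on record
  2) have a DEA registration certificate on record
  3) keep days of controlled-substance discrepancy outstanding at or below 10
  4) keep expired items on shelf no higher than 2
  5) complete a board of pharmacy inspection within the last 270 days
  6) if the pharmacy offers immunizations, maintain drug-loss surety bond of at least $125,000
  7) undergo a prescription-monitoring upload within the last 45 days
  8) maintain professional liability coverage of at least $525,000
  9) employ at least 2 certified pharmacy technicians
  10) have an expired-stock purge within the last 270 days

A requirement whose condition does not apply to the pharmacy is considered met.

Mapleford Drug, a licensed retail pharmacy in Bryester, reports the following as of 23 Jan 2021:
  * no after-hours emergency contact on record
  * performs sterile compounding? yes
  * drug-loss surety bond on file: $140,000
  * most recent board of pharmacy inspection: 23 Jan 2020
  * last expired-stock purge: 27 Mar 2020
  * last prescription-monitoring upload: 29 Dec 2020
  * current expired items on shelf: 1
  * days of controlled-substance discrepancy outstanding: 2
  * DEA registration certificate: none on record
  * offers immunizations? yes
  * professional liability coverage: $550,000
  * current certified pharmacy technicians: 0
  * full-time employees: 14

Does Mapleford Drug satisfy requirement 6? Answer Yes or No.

6. condition 'offers immunizations' holds; drug-loss surety bond $140,000 ≥ $125,000 → met

Yes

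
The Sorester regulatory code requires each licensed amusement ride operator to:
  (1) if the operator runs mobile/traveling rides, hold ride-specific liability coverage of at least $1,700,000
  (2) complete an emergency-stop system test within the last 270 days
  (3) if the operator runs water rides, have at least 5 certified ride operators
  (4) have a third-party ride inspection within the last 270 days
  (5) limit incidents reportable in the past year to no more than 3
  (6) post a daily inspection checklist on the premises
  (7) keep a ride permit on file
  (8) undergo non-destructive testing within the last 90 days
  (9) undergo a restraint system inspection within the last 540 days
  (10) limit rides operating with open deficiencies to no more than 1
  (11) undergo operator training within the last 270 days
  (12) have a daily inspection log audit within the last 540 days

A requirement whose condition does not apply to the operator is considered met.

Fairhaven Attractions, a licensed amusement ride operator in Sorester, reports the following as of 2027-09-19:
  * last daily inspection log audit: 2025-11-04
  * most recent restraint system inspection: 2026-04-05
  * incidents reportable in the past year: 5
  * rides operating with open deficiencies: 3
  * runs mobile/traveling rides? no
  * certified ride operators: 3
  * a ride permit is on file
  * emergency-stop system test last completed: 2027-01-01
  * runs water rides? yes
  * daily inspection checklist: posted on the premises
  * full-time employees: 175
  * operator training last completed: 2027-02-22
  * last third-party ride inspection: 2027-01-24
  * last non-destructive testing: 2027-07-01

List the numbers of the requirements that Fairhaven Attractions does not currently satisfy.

1. condition 'runs mobile/traveling rides' does not hold → requirement n/a → met
2. emergency-stop system test 261 days ago vs limit 270 → met
3. condition 'runs water rides' holds; certified ride operators 3 < 5 → not met
4. third-party ride inspection 238 days ago vs limit 270 → met
5. incidents reportable in the past year 5 > 3 → not met
6. daily inspection checklist present → met
7. ride permit present → met
8. non-destructive testing 80 days ago vs limit 90 → met
9. restraint system inspection 532 days ago vs limit 540 → met
10. rides operating with open deficiencies 3 > 1 → not met
11. operator training 209 days ago vs limit 270 → met
12. daily inspection log audit 684 days ago vs limit 540 → not met
Not met: 3, 5, 10, 12

3, 5, 10, 12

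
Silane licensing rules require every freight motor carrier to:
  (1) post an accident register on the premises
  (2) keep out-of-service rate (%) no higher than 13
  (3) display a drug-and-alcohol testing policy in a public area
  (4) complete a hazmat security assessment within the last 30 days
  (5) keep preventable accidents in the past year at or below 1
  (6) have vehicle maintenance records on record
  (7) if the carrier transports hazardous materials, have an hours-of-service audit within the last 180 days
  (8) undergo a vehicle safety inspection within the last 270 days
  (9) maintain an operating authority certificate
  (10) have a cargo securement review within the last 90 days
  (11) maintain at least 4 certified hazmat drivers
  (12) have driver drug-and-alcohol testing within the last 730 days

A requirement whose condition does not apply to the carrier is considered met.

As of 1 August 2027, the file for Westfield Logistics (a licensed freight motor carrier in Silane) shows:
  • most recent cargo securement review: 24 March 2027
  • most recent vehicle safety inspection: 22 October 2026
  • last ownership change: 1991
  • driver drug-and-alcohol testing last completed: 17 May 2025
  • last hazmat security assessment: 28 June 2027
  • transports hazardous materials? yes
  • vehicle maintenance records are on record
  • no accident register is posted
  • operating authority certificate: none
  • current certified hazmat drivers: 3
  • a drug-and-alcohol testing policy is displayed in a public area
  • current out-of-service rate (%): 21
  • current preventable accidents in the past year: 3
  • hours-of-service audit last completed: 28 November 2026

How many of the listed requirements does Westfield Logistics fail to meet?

1. accident register absent → not met
2. out-of-service rate (%) 21 > 13 → not met
3. drug-and-alcohol testing policy present → met
4. hazmat security assessment 34 days ago vs limit 30 → not met
5. preventable accidents in the past year 3 > 1 → not met
6. vehicle maintenance records present → met
7. condition 'transports hazardous materials' holds; hours-of-service audit 246 days ago vs limit 180 → not met
8. vehicle safety inspection 283 days ago vs limit 270 → not met
9. operating authority certificate absent → not met
10. cargo securement review 130 days ago vs limit 90 → not met
11. certified hazmat drivers 3 < 4 → not met
12. driver drug-and-alcohol testing 806 days ago vs limit 730 → not met
Not met: 10 of 12

10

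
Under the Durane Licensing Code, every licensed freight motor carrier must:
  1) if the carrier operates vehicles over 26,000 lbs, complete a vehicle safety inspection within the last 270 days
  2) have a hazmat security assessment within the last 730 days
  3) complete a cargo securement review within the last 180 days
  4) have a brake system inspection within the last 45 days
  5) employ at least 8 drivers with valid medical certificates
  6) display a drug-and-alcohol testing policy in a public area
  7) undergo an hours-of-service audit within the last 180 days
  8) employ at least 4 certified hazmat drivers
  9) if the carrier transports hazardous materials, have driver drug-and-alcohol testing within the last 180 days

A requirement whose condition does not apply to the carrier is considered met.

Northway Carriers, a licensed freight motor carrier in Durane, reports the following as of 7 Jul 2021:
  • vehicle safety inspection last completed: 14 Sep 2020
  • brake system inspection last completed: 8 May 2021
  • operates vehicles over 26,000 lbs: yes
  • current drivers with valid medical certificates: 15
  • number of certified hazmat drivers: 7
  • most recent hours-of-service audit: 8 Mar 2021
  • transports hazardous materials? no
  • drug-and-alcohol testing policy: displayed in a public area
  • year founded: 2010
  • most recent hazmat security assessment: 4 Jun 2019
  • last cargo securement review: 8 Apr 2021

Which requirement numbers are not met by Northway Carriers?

1. condition 'operates vehicles over 26,000 lbs' holds; vehicle safety inspection 296 days ago vs limit 270 → not met
2. hazmat security assessment 764 days ago vs limit 730 → not met
3. cargo securement review 90 days ago vs limit 180 → met
4. brake system inspection 60 days ago vs limit 45 → not met
5. drivers with valid medical certificates 15 ≥ 8 → met
6. drug-and-alcohol testing policy present → met
7. hours-of-service audit 121 days ago vs limit 180 → met
8. certified hazmat drivers 7 ≥ 4 → met
9. condition 'transports hazardous materials' does not hold → requirement n/a → met
Not met: 1, 2, 4

1, 2, 4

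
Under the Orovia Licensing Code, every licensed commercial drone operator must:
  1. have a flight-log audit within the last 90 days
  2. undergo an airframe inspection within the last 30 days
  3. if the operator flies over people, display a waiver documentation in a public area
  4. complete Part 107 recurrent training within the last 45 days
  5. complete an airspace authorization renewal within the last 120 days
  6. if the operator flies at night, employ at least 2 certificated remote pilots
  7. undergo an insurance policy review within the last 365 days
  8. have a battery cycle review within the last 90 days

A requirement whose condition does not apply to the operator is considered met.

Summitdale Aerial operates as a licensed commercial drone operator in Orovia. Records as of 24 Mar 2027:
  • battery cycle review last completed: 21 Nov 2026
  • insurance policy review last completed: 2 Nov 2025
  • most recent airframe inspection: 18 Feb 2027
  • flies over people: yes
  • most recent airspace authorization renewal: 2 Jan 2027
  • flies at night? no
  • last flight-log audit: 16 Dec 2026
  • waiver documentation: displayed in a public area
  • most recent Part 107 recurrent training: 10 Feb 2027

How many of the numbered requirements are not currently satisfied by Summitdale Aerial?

1. flight-log audit 98 days ago vs limit 90 → not met
2. airframe inspection 34 days ago vs limit 30 → not met
3. condition 'flies over people' holds; waiver documentation present → met
4. Part 107 recurrent training 42 days ago vs limit 45 → met
5. airspace authorization renewal 81 days ago vs limit 120 → met
6. condition 'flies at night' does not hold → requirement n/a → met
7. insurance policy review 507 days ago vs limit 365 → not met
8. battery cycle review 123 days ago vs limit 90 → not met
Not met: 4 of 8

4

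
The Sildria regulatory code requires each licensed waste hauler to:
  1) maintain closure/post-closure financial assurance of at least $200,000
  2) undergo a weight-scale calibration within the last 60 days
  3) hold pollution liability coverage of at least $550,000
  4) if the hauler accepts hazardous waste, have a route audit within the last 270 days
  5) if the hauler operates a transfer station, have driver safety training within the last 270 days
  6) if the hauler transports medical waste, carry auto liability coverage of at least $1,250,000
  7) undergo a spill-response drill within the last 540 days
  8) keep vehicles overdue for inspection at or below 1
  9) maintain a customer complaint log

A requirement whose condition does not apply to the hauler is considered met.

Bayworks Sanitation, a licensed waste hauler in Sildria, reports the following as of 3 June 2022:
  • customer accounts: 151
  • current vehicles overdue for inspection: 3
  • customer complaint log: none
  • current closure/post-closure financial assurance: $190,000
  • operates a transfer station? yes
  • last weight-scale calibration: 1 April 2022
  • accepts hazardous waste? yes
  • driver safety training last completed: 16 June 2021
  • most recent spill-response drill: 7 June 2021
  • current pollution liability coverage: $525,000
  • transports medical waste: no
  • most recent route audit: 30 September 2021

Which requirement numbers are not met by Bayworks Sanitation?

1, 2, 3, 5, 8, 9

1. closure/post-closure financial assurance $190,000 < $200,000 → not met
2. weight-scale calibration 63 days ago vs limit 60 → not met
3. pollution liability coverage $525,000 < $550,000 → not met
4. condition 'accepts hazardous waste' holds; route audit 246 days ago vs limit 270 → met
5. condition 'operates a transfer station' holds; driver safety training 352 days ago vs limit 270 → not met
6. condition 'transports medical waste' does not hold → requirement n/a → met
7. spill-response drill 361 days ago vs limit 540 → met
8. vehicles overdue for inspection 3 > 1 → not met
9. customer complaint log absent → not met
Not met: 1, 2, 3, 5, 8, 9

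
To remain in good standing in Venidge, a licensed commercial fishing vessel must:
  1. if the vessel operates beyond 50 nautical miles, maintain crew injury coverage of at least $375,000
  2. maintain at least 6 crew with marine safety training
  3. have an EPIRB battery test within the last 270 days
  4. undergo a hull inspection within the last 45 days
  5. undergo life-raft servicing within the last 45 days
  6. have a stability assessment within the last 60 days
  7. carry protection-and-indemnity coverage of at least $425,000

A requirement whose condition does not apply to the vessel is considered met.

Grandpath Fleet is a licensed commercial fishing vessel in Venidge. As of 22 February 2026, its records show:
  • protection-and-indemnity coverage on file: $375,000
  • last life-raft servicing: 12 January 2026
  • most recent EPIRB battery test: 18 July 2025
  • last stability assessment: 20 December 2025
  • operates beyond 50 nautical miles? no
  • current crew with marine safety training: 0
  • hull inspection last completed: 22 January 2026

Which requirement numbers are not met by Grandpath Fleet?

1. condition 'operates beyond 50 nautical miles' does not hold → requirement n/a → met
2. crew with marine safety training 0 < 6 → not met
3. EPIRB battery test 219 days ago vs limit 270 → met
4. hull inspection 31 days ago vs limit 45 → met
5. life-raft servicing 41 days ago vs limit 45 → met
6. stability assessment 64 days ago vs limit 60 → not met
7. protection-and-indemnity coverage $375,000 < $425,000 → not met
Not met: 2, 6, 7

2, 6, 7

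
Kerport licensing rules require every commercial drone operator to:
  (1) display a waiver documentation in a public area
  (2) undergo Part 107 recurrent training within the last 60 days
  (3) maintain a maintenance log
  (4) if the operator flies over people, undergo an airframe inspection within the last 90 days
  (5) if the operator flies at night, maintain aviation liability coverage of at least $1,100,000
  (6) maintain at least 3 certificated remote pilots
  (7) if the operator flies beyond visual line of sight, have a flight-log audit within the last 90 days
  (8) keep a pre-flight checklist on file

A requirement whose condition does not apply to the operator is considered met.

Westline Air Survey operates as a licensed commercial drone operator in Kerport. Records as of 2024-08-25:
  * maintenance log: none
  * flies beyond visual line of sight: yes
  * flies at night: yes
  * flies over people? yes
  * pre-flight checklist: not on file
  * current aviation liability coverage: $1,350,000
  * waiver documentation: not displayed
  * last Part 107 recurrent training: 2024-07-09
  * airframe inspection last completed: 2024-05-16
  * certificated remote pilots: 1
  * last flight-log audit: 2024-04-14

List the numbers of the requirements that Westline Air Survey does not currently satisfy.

1, 3, 4, 6, 7, 8

1. waiver documentation absent → not met
2. Part 107 recurrent training 47 days ago vs limit 60 → met
3. maintenance log absent → not met
4. condition 'flies over people' holds; airframe inspection 101 days ago vs limit 90 → not met
5. condition 'flies at night' holds; aviation liability coverage $1,350,000 ≥ $1,100,000 → met
6. certificated remote pilots 1 < 3 → not met
7. condition 'flies beyond visual line of sight' holds; flight-log audit 133 days ago vs limit 90 → not met
8. pre-flight checklist absent → not met
Not met: 1, 3, 4, 6, 7, 8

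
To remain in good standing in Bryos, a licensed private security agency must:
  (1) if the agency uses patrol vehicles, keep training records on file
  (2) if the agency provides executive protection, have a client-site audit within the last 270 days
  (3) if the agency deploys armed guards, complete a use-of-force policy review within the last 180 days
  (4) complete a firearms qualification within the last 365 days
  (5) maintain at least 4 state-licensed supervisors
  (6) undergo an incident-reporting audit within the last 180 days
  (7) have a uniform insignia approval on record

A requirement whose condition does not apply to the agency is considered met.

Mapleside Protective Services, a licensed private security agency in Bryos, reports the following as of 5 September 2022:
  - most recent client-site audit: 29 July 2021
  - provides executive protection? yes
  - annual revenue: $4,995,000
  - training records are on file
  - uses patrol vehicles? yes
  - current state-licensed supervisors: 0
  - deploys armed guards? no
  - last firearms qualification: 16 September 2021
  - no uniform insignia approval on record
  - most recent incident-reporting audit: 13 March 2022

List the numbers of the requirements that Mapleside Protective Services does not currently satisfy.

1. condition 'uses patrol vehicles' holds; training records present → met
2. condition 'provides executive protection' holds; client-site audit 403 days ago vs limit 270 → not met
3. condition 'deploys armed guards' does not hold → requirement n/a → met
4. firearms qualification 354 days ago vs limit 365 → met
5. state-licensed supervisors 0 < 4 → not met
6. incident-reporting audit 176 days ago vs limit 180 → met
7. uniform insignia approval absent → not met
Not met: 2, 5, 7

2, 5, 7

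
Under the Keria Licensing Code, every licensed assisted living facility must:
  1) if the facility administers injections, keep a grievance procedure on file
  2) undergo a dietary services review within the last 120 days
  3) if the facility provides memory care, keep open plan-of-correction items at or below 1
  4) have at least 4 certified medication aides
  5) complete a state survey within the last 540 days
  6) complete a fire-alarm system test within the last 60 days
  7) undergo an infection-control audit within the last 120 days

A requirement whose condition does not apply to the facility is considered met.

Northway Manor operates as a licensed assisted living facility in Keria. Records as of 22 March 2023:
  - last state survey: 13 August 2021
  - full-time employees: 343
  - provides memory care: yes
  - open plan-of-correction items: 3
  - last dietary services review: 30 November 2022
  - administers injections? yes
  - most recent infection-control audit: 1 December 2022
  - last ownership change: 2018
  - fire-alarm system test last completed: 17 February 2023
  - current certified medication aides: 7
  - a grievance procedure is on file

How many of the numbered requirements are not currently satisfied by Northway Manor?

1. condition 'administers injections' holds; grievance procedure present → met
2. dietary services review 112 days ago vs limit 120 → met
3. condition 'provides memory care' holds; open plan-of-correction items 3 > 1 → not met
4. certified medication aides 7 ≥ 4 → met
5. state survey 586 days ago vs limit 540 → not met
6. fire-alarm system test 33 days ago vs limit 60 → met
7. infection-control audit 111 days ago vs limit 120 → met
Not met: 2 of 7

2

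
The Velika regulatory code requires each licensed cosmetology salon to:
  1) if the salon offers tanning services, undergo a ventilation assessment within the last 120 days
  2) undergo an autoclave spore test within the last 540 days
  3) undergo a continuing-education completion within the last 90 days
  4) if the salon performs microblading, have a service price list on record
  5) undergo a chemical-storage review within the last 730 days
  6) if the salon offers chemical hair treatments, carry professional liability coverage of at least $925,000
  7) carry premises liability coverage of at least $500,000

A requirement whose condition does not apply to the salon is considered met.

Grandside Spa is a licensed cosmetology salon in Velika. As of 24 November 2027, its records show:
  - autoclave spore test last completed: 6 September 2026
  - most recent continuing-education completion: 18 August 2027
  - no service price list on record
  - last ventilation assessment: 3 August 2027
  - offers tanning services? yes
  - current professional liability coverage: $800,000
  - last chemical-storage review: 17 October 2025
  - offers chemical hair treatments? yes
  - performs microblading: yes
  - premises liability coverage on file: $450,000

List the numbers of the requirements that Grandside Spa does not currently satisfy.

1. condition 'offers tanning services' holds; ventilation assessment 113 days ago vs limit 120 → met
2. autoclave spore test 444 days ago vs limit 540 → met
3. continuing-education completion 98 days ago vs limit 90 → not met
4. condition 'performs microblading' holds; service price list absent → not met
5. chemical-storage review 768 days ago vs limit 730 → not met
6. condition 'offers chemical hair treatments' holds; professional liability coverage $800,000 < $925,000 → not met
7. premises liability coverage $450,000 < $500,000 → not met
Not met: 3, 4, 5, 6, 7

3, 4, 5, 6, 7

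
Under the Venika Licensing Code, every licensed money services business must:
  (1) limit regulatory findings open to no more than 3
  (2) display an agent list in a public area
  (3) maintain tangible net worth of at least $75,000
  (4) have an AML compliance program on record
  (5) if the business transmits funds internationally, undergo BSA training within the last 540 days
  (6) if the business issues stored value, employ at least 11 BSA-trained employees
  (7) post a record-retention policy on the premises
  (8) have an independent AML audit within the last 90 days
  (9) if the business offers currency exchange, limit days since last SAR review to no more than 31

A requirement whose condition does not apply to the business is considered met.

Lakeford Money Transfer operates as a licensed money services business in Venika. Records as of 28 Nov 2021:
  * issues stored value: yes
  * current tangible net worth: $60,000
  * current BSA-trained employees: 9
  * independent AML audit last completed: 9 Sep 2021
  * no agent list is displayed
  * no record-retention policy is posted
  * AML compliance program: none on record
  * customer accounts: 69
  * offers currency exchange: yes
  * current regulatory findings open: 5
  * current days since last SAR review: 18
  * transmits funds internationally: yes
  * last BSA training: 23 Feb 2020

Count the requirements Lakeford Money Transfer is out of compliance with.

1. regulatory findings open 5 > 3 → not met
2. agent list absent → not met
3. tangible net worth $60,000 < $75,000 → not met
4. AML compliance program absent → not met
5. condition 'transmits funds internationally' holds; BSA training 644 days ago vs limit 540 → not met
6. condition 'issues stored value' holds; BSA-trained employees 9 < 11 → not met
7. record-retention policy absent → not met
8. independent AML audit 80 days ago vs limit 90 → met
9. condition 'offers currency exchange' holds; days since last SAR review 18 ≤ 31 → met
Not met: 7 of 9

7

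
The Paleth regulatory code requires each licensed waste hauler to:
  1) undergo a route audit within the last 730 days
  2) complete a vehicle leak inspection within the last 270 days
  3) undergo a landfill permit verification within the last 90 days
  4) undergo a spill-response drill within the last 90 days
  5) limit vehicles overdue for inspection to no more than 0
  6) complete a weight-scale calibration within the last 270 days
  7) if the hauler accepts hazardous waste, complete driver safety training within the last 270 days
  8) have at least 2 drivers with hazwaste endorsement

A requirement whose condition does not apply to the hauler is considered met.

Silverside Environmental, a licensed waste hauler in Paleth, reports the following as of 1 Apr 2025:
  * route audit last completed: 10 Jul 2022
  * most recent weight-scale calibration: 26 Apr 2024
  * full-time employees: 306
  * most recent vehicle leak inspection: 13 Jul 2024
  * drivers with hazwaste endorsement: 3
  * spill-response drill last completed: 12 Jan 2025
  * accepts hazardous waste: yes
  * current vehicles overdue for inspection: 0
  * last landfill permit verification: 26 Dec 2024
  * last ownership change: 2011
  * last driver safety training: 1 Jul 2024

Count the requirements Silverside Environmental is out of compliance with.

4

1. route audit 996 days ago vs limit 730 → not met
2. vehicle leak inspection 262 days ago vs limit 270 → met
3. landfill permit verification 96 days ago vs limit 90 → not met
4. spill-response drill 79 days ago vs limit 90 → met
5. vehicles overdue for inspection 0 ≤ 0 → met
6. weight-scale calibration 340 days ago vs limit 270 → not met
7. condition 'accepts hazardous waste' holds; driver safety training 274 days ago vs limit 270 → not met
8. drivers with hazwaste endorsement 3 ≥ 2 → met
Not met: 4 of 8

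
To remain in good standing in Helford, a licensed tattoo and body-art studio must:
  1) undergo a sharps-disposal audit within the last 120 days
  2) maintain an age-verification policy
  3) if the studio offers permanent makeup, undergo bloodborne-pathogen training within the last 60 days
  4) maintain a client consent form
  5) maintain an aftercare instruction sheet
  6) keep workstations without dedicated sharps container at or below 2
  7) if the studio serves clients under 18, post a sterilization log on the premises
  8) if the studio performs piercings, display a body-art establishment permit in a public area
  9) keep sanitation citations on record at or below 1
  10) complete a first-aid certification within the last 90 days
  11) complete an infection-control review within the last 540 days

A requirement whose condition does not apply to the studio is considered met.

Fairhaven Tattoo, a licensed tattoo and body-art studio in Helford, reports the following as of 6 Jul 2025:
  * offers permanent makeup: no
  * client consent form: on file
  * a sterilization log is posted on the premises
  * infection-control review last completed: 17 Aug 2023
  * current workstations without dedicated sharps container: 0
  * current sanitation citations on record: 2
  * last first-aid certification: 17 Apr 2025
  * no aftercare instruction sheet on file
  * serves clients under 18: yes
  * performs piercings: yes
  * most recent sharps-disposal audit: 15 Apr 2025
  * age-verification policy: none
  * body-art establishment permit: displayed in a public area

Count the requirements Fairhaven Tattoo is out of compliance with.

1. sharps-disposal audit 82 days ago vs limit 120 → met
2. age-verification policy absent → not met
3. condition 'offers permanent makeup' does not hold → requirement n/a → met
4. client consent form present → met
5. aftercare instruction sheet absent → not met
6. workstations without dedicated sharps container 0 ≤ 2 → met
7. condition 'serves clients under 18' holds; sterilization log present → met
8. condition 'performs piercings' holds; body-art establishment permit present → met
9. sanitation citations on record 2 > 1 → not met
10. first-aid certification 80 days ago vs limit 90 → met
11. infection-control review 689 days ago vs limit 540 → not met
Not met: 4 of 11

4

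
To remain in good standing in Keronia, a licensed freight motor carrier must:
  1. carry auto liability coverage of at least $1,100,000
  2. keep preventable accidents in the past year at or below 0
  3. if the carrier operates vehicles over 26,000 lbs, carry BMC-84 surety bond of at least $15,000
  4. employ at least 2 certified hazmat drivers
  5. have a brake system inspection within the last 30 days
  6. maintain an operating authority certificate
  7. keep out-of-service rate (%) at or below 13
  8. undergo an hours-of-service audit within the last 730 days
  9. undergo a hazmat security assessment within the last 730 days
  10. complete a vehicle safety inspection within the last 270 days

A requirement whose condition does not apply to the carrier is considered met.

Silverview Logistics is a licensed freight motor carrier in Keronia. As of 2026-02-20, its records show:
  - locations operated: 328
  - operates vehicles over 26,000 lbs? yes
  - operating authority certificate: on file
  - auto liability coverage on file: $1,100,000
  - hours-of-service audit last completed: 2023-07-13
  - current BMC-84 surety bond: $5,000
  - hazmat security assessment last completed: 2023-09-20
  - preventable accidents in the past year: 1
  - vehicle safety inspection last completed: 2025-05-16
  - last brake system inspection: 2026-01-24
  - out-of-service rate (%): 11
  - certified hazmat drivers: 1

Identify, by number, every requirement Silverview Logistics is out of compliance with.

1. auto liability coverage $1,100,000 ≥ $1,100,000 → met
2. preventable accidents in the past year 1 > 0 → not met
3. condition 'operates vehicles over 26,000 lbs' holds; BMC-84 surety bond $5,000 < $15,000 → not met
4. certified hazmat drivers 1 < 2 → not met
5. brake system inspection 27 days ago vs limit 30 → met
6. operating authority certificate present → met
7. out-of-service rate (%) 11 ≤ 13 → met
8. hours-of-service audit 953 days ago vs limit 730 → not met
9. hazmat security assessment 884 days ago vs limit 730 → not met
10. vehicle safety inspection 280 days ago vs limit 270 → not met
Not met: 2, 3, 4, 8, 9, 10

2, 3, 4, 8, 9, 10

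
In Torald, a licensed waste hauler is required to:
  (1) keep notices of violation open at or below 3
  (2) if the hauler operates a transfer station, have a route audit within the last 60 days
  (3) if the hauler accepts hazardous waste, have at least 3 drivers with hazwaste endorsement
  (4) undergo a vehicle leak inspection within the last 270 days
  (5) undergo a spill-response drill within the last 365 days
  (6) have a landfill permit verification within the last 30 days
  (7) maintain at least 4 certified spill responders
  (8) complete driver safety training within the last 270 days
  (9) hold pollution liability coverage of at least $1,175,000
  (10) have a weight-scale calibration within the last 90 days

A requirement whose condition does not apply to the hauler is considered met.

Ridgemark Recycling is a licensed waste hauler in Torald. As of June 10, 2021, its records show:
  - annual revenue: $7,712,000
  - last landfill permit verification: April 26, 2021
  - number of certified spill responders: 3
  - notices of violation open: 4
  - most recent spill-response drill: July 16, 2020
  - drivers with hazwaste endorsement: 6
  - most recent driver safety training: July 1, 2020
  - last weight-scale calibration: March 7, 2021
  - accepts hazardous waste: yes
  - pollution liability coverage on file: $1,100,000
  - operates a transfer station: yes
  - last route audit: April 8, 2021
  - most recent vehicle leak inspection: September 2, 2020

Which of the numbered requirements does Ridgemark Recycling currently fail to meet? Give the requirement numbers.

1, 2, 4, 6, 7, 8, 9, 10

1. notices of violation open 4 > 3 → not met
2. condition 'operates a transfer station' holds; route audit 63 days ago vs limit 60 → not met
3. condition 'accepts hazardous waste' holds; drivers with hazwaste endorsement 6 ≥ 3 → met
4. vehicle leak inspection 281 days ago vs limit 270 → not met
5. spill-response drill 329 days ago vs limit 365 → met
6. landfill permit verification 45 days ago vs limit 30 → not met
7. certified spill responders 3 < 4 → not met
8. driver safety training 344 days ago vs limit 270 → not met
9. pollution liability coverage $1,100,000 < $1,175,000 → not met
10. weight-scale calibration 95 days ago vs limit 90 → not met
Not met: 1, 2, 4, 6, 7, 8, 9, 10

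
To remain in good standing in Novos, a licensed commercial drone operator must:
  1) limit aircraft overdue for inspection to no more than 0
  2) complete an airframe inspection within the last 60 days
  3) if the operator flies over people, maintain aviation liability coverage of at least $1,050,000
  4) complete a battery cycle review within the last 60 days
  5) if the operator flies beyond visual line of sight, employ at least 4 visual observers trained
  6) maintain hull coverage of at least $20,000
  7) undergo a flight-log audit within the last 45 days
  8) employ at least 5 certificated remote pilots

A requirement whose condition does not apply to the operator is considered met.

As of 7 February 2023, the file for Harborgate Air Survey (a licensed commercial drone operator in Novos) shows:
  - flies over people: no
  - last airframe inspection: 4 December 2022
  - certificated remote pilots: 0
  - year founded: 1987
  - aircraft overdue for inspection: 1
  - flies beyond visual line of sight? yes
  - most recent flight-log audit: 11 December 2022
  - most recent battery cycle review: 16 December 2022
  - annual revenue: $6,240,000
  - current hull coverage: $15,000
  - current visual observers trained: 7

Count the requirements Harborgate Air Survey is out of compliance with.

1. aircraft overdue for inspection 1 > 0 → not met
2. airframe inspection 65 days ago vs limit 60 → not met
3. condition 'flies over people' does not hold → requirement n/a → met
4. battery cycle review 53 days ago vs limit 60 → met
5. condition 'flies beyond visual line of sight' holds; visual observers trained 7 ≥ 4 → met
6. hull coverage $15,000 < $20,000 → not met
7. flight-log audit 58 days ago vs limit 45 → not met
8. certificated remote pilots 0 < 5 → not met
Not met: 5 of 8

5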